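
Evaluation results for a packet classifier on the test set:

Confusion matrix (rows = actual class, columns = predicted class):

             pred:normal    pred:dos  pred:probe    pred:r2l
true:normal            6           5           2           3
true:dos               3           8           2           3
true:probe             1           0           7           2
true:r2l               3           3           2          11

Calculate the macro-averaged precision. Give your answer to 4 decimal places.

0.5197

Per-class precision (TP/(TP+FP)):
  normal: TP=6, FP=3+1+3=7 → 6/13 = 0.46154
  dos: TP=8, FP=5+0+3=8 → 8/16 = 0.50000
  probe: TP=7, FP=2+2+2=6 → 7/13 = 0.53846
  r2l: TP=11, FP=3+3+2=8 → 11/19 = 0.57895
Macro-precision = mean = (0.46154 + 0.50000 + 0.53846 + 0.57895) / 4 = 0.5197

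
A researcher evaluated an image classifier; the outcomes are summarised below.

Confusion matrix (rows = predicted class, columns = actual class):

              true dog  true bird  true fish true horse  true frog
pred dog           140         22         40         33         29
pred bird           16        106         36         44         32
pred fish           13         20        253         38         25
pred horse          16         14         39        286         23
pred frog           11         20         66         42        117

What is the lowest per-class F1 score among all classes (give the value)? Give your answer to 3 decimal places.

Per-class F1 score (2·TP/(2·TP+FP+FN)):
  dog: TP=140, FP=22+40+33+29=124, FN=16+13+16+11=56 → 280/460 = 0.6087
  bird: TP=106, FP=16+36+44+32=128, FN=22+20+14+20=76 → 212/416 = 0.5096
  fish: TP=253, FP=13+20+38+25=96, FN=40+36+39+66=181 → 506/783 = 0.6462
  horse: TP=286, FP=16+14+39+23=92, FN=33+44+38+42=157 → 572/821 = 0.6967
  frog: TP=117, FP=11+20+66+42=139, FN=29+32+25+23=109 → 234/482 = 0.4855
Lowest is class 'frog' with F1 score = 0.485.

0.485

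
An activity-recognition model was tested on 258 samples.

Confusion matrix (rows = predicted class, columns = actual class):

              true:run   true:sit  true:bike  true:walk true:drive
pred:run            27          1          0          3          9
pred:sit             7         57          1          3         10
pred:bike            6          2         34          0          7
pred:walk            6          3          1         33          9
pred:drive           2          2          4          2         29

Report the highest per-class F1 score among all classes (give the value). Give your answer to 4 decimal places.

0.7972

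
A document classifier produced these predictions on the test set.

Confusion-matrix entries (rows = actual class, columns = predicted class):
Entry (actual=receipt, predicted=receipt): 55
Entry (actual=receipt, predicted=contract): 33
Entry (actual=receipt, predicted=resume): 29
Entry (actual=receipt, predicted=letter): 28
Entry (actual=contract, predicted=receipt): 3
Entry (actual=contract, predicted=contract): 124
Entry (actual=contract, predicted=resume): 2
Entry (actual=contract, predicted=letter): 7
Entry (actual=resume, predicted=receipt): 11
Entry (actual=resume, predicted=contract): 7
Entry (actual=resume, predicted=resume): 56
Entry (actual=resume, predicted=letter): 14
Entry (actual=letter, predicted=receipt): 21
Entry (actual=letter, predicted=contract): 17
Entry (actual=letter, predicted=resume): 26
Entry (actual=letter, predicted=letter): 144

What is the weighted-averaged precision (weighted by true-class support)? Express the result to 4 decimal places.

Per-class precision (TP/(TP+FP)):
  receipt: TP=55, FP=3+11+21=35 → 55/90 = 0.61111
  contract: TP=124, FP=33+7+17=57 → 124/181 = 0.68508
  resume: TP=56, FP=29+2+26=57 → 56/113 = 0.49558
  letter: TP=144, FP=28+7+14=49 → 144/193 = 0.74611
Weighted-precision = Σ (supportᵢ/N)·precisionᵢ with N=577: (145/577)·0.61111 + (136/577)·0.68508 + (88/577)·0.49558 + (208/577)·0.74611 = 0.6596

0.6596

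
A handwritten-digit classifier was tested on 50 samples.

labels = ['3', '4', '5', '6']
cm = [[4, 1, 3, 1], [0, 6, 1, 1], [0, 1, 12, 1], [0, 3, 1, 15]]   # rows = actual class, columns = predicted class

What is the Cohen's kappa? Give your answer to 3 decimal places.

0.638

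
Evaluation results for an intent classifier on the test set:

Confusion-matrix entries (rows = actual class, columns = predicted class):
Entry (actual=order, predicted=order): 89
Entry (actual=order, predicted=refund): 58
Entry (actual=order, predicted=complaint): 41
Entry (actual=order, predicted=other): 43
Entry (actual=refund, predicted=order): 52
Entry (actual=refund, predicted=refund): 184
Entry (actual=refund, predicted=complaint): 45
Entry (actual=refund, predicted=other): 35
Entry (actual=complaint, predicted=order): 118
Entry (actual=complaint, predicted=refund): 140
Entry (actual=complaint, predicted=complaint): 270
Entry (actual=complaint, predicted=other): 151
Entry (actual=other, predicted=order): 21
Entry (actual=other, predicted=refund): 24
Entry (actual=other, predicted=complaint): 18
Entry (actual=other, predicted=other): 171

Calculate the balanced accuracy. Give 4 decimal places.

Balanced accuracy = mean of per-class recall.
  order: recall = 89/231 = 0.38528
  refund: recall = 184/316 = 0.58228
  complaint: recall = 270/679 = 0.39764
  other: recall = 171/234 = 0.73077
Mean = (0.38528 + 0.58228 + 0.39764 + 0.73077) / 4 = 0.5240

0.5240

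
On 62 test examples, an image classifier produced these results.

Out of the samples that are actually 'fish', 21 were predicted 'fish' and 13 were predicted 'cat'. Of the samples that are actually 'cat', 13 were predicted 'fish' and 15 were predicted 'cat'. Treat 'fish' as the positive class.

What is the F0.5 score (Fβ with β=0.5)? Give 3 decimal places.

Fβ = (1+β²)·TP / ((1+β²)·TP + β²·FN + FP), with β²=1/4
= 1.25·21 / (1.25·21 + 0.25·13 + 13) = 0.618

0.618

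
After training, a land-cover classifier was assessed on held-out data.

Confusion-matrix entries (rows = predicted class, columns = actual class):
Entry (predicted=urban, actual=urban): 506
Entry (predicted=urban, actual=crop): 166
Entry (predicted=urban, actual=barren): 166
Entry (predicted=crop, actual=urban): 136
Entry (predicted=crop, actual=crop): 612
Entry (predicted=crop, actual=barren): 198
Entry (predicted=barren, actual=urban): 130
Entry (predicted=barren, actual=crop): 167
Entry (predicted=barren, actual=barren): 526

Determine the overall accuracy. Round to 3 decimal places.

0.631

Accuracy = trace / total = (506+612+526=1644) / 2607 = 1644/2607 = 0.631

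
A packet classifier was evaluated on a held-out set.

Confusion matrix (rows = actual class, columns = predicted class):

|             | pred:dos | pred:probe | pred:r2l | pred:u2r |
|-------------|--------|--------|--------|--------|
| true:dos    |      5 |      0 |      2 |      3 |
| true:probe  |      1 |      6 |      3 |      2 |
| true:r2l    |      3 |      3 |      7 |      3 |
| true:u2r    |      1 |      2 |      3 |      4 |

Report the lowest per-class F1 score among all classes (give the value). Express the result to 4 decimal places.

0.3636

Per-class F1 score (2·TP/(2·TP+FP+FN)):
  dos: TP=5, FP=1+3+1=5, FN=0+2+3=5 → 10/20 = 0.50000
  probe: TP=6, FP=0+3+2=5, FN=1+3+2=6 → 12/23 = 0.52174
  r2l: TP=7, FP=2+3+3=8, FN=3+3+3=9 → 14/31 = 0.45161
  u2r: TP=4, FP=3+2+3=8, FN=1+2+3=6 → 8/22 = 0.36364
Lowest is class 'u2r' with F1 score = 0.3636.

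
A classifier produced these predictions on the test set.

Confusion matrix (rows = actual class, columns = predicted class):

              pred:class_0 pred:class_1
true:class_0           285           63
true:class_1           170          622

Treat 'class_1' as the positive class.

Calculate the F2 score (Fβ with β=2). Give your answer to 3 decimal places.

0.807

Fβ = (1+β²)·TP / ((1+β²)·TP + β²·FN + FP), with β²=4
= 5·622 / (5·622 + 4·170 + 63) = 0.807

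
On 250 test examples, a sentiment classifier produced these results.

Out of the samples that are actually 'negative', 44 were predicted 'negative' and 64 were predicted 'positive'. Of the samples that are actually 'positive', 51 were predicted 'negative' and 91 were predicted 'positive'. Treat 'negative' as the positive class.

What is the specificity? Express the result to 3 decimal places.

0.641

Specificity = TN/(TN+FP) = 91/(91+51) = 0.641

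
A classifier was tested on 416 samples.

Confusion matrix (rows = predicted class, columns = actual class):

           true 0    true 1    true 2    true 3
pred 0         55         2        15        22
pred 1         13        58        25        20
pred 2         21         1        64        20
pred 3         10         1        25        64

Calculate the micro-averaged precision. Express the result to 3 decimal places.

Micro-averaging pools counts across classes: ΣTP=241, ΣFP=175, ΣFN=175.
Micro-precision = TP/(TP+FP) on pooled counts = 0.579 (equals overall accuracy in single-label multiclass).

0.579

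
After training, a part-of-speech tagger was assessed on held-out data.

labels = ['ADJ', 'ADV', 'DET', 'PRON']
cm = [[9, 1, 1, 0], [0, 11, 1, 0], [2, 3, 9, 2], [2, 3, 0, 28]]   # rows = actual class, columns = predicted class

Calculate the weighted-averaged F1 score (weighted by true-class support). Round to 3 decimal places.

Per-class F1 score (2·TP/(2·TP+FP+FN)):
  ADJ: TP=9, FP=0+2+2=4, FN=1+1+0=2 → 18/24 = 0.7500
  ADV: TP=11, FP=1+3+3=7, FN=0+1+0=1 → 22/30 = 0.7333
  DET: TP=9, FP=1+1+0=2, FN=2+3+2=7 → 18/27 = 0.6667
  PRON: TP=28, FP=0+0+2=2, FN=2+3+0=5 → 56/63 = 0.8889
Weighted-F1 score = Σ (supportᵢ/N)·F1 scoreᵢ with N=72: (11/72)·0.7500 + (12/72)·0.7333 + (16/72)·0.6667 + (33/72)·0.8889 = 0.792

0.792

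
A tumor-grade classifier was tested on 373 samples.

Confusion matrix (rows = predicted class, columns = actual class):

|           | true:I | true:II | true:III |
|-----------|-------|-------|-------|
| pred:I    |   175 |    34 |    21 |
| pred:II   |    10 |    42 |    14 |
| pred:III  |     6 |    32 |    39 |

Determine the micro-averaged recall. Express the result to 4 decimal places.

Micro-averaging pools counts across classes: ΣTP=256, ΣFP=117, ΣFN=117.
Micro-recall = TP/(TP+FN) on pooled counts = 0.6863 (equals overall accuracy in single-label multiclass).

0.6863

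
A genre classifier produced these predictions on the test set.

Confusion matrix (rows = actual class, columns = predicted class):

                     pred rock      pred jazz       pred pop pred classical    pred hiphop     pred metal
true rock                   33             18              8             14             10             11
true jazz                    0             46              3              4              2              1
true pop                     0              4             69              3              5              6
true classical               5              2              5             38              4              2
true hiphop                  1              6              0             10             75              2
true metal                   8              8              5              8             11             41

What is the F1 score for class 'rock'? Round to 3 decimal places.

F1 score = 2·TP/(2·TP+FP+FN).
rock: TP=33, FP=0+0+5+1+8=14, FN=18+8+14+10+11=61 → 66/141 = 0.4681

0.468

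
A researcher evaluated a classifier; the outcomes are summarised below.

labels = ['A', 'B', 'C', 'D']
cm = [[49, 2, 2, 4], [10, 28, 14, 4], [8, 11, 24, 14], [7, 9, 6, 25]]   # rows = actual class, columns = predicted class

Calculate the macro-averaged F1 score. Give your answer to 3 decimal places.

Per-class F1 score (2·TP/(2·TP+FP+FN)):
  A: TP=49, FP=10+8+7=25, FN=2+2+4=8 → 98/131 = 0.7481
  B: TP=28, FP=2+11+9=22, FN=10+14+4=28 → 56/106 = 0.5283
  C: TP=24, FP=2+14+6=22, FN=8+11+14=33 → 48/103 = 0.4660
  D: TP=25, FP=4+4+14=22, FN=7+9+6=22 → 50/94 = 0.5319
Macro-F1 score = mean = (0.7481 + 0.5283 + 0.4660 + 0.5319) / 4 = 0.569

0.569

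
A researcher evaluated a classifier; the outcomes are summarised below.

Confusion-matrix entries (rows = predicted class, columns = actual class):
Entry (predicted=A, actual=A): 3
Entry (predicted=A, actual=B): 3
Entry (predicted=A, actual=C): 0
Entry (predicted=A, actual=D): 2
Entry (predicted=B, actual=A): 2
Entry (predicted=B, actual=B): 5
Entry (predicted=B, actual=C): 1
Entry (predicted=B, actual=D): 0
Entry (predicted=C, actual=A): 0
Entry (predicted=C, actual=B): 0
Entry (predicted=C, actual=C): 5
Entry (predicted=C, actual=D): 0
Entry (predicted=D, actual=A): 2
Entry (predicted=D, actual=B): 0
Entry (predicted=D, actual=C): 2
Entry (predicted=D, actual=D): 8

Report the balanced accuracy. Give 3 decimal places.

0.620

Balanced accuracy = mean of per-class recall.
  A: recall = 3/7 = 0.4286
  B: recall = 5/8 = 0.6250
  C: recall = 5/8 = 0.6250
  D: recall = 8/10 = 0.8000
Mean = (0.4286 + 0.6250 + 0.6250 + 0.8000) / 4 = 0.620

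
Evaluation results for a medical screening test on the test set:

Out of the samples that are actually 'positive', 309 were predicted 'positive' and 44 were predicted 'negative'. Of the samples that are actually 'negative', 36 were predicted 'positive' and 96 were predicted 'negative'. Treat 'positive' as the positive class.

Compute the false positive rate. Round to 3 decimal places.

FPR = FP/(FP+TN) = 36/(36+96) = 0.273

0.273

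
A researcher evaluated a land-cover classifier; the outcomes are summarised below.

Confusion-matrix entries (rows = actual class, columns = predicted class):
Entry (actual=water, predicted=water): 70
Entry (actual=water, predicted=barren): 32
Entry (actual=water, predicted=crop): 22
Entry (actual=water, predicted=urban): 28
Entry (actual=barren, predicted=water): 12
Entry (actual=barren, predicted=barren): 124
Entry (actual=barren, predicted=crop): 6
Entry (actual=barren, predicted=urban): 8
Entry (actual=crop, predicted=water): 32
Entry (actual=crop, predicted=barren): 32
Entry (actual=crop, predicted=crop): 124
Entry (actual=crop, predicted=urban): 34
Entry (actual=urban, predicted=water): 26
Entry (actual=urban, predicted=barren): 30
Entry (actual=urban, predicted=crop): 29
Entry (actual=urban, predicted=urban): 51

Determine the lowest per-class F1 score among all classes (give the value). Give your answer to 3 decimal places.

Per-class F1 score (2·TP/(2·TP+FP+FN)):
  water: TP=70, FP=12+32+26=70, FN=32+22+28=82 → 140/292 = 0.4795
  barren: TP=124, FP=32+32+30=94, FN=12+6+8=26 → 248/368 = 0.6739
  crop: TP=124, FP=22+6+29=57, FN=32+32+34=98 → 248/403 = 0.6154
  urban: TP=51, FP=28+8+34=70, FN=26+30+29=85 → 102/257 = 0.3969
Lowest is class 'urban' with F1 score = 0.397.

0.397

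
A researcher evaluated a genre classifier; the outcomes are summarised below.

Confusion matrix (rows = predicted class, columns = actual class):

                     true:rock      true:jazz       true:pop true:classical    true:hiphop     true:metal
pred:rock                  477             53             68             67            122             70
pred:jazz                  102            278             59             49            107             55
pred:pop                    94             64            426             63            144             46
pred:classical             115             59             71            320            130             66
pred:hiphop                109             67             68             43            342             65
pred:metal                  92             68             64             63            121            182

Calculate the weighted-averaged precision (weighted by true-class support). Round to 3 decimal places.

Per-class precision (TP/(TP+FP)):
  rock: TP=477, FP=53+68+67+122+70=380 → 477/857 = 0.5566
  jazz: TP=278, FP=102+59+49+107+55=372 → 278/650 = 0.4277
  pop: TP=426, FP=94+64+63+144+46=411 → 426/837 = 0.5090
  classical: TP=320, FP=115+59+71+130+66=441 → 320/761 = 0.4205
  hiphop: TP=342, FP=109+67+68+43+65=352 → 342/694 = 0.4928
  metal: TP=182, FP=92+68+64+63+121=408 → 182/590 = 0.3085
Weighted-precision = Σ (supportᵢ/N)·precisionᵢ with N=4389: (989/4389)·0.5566 + (589/4389)·0.4277 + (756/4389)·0.5090 + (605/4389)·0.4205 + (966/4389)·0.4928 + (484/4389)·0.3085 = 0.471

0.471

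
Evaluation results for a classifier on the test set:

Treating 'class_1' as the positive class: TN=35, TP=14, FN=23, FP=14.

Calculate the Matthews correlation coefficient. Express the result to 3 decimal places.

0.098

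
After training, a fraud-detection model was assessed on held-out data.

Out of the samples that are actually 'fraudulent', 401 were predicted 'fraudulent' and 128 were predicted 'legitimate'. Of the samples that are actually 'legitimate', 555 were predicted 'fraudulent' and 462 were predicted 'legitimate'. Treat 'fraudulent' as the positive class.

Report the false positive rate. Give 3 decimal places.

FPR = FP/(FP+TN) = 555/(555+462) = 0.546

0.546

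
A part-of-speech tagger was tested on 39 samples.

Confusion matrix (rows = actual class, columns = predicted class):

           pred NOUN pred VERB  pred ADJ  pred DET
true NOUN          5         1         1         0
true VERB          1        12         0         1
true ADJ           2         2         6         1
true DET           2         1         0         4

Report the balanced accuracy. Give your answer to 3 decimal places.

0.672

Balanced accuracy = mean of per-class recall.
  NOUN: recall = 5/7 = 0.7143
  VERB: recall = 12/14 = 0.8571
  ADJ: recall = 6/11 = 0.5455
  DET: recall = 4/7 = 0.5714
Mean = (0.7143 + 0.8571 + 0.5455 + 0.5714) / 4 = 0.672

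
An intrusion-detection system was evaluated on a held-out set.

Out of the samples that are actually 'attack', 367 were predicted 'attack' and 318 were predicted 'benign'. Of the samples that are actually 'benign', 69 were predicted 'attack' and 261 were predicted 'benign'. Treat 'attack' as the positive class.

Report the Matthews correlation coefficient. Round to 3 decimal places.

MCC = (TP·TN − FP·FN) / √((TP+FP)(TP+FN)(TN+FP)(TN+FN))
Numerator = 367·261 − 69·318 = 73845
Denominator = √(436·685·330·579) = √57064966200 = 238882.7457
MCC = 73845 / 238882.7457 = 0.309

0.309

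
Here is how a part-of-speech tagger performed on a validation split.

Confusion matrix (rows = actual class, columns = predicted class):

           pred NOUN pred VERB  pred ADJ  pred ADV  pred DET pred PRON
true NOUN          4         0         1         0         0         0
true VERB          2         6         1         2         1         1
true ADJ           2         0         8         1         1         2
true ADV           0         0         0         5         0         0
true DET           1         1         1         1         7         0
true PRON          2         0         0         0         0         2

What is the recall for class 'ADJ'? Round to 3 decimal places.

One-vs-rest for 'ADJ': TP = diagonal; FP = other classes predicted 'ADJ'; FN = 'ADJ' predicted as other.
recall = TP/(TP+FN).
ADJ: TP=8, FN=2+0+1+1+2=6 → 8/14 = 0.5714

0.571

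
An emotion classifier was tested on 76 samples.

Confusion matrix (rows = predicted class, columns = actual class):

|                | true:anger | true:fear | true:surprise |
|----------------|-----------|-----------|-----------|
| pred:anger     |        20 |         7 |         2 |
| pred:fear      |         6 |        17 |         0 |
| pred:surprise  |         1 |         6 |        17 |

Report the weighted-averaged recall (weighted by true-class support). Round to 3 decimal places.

Per-class recall (TP/(TP+FN)):
  anger: TP=20, FN=6+1=7 → 20/27 = 0.7407
  fear: TP=17, FN=7+6=13 → 17/30 = 0.5667
  surprise: TP=17, FN=2+0=2 → 17/19 = 0.8947
Weighted-recall = Σ (supportᵢ/N)·recallᵢ with N=76: (27/76)·0.7407 + (30/76)·0.5667 + (19/76)·0.8947 = 0.711

0.711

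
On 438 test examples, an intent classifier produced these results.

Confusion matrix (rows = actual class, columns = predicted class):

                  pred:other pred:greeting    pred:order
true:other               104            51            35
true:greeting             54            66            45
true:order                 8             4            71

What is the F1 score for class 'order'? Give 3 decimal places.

F1 score = 2·TP/(2·TP+FP+FN).
order: TP=71, FP=35+45=80, FN=8+4=12 → 142/234 = 0.6068

0.607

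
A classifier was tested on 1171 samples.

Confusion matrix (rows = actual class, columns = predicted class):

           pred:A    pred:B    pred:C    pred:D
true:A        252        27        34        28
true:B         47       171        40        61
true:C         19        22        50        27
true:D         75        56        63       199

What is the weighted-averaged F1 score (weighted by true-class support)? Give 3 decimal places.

0.578

Per-class F1 score (2·TP/(2·TP+FP+FN)):
  A: TP=252, FP=47+19+75=141, FN=27+34+28=89 → 504/734 = 0.6866
  B: TP=171, FP=27+22+56=105, FN=47+40+61=148 → 342/595 = 0.5748
  C: TP=50, FP=34+40+63=137, FN=19+22+27=68 → 100/305 = 0.3279
  D: TP=199, FP=28+61+27=116, FN=75+56+63=194 → 398/708 = 0.5621
Weighted-F1 score = Σ (supportᵢ/N)·F1 scoreᵢ with N=1171: (341/1171)·0.6866 + (319/1171)·0.5748 + (118/1171)·0.3279 + (393/1171)·0.5621 = 0.578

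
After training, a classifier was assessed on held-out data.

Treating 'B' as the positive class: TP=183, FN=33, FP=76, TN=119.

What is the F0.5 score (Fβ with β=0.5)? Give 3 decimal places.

0.731

Fβ = (1+β²)·TP / ((1+β²)·TP + β²·FN + FP), with β²=1/4
= 1.25·183 / (1.25·183 + 0.25·33 + 76) = 0.731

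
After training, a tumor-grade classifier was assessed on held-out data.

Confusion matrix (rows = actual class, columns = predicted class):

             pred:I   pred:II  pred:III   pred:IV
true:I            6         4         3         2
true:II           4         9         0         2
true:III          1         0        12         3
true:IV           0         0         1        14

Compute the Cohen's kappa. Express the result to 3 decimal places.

Observed agreement pₒ = trace/N = 41/61 = 0.6721
Expected agreement pₑ = Σ (rowᵢ·colᵢ)/N² = (15·11 + 15·13 + 16·16 + 15·21)/61² = 0.2502
κ = (pₒ − pₑ)/(1 − pₑ) = (0.6721 − 0.2502)/(1 − 0.2502) = 0.563

0.563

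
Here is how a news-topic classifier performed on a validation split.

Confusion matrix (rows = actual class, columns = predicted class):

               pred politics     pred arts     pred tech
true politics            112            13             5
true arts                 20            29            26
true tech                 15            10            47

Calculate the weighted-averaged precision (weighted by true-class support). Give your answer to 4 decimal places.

Per-class precision (TP/(TP+FP)):
  politics: TP=112, FP=20+15=35 → 112/147 = 0.76190
  arts: TP=29, FP=13+10=23 → 29/52 = 0.55769
  tech: TP=47, FP=5+26=31 → 47/78 = 0.60256
Weighted-precision = Σ (supportᵢ/N)·precisionᵢ with N=277: (130/277)·0.76190 + (75/277)·0.55769 + (72/277)·0.60256 = 0.6652

0.6652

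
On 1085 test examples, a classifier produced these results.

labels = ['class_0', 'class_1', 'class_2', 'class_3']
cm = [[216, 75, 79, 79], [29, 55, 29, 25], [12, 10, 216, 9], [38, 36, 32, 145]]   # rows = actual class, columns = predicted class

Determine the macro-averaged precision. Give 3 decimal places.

0.553

Per-class precision (TP/(TP+FP)):
  class_0: TP=216, FP=29+12+38=79 → 216/295 = 0.7322
  class_1: TP=55, FP=75+10+36=121 → 55/176 = 0.3125
  class_2: TP=216, FP=79+29+32=140 → 216/356 = 0.6067
  class_3: TP=145, FP=79+25+9=113 → 145/258 = 0.5620
Macro-precision = mean = (0.7322 + 0.3125 + 0.6067 + 0.5620) / 4 = 0.553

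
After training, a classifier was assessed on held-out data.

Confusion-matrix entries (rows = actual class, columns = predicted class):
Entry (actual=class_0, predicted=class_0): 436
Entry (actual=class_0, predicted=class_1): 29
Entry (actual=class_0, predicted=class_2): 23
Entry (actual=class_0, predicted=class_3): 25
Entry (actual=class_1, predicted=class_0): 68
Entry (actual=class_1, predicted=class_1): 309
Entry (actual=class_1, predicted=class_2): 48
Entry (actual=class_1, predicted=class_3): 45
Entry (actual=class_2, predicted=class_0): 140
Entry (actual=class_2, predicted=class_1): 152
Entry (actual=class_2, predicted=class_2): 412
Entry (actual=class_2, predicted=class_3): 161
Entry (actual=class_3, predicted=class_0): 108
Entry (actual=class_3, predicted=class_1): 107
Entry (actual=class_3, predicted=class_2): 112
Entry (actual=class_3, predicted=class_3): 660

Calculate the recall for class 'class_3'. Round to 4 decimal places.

Treat 'class_3' as positive and all other classes as negative.
recall = TP/(TP+FN).
class_3: TP=660, FN=108+107+112=327 → 660/987 = 0.66869

0.6687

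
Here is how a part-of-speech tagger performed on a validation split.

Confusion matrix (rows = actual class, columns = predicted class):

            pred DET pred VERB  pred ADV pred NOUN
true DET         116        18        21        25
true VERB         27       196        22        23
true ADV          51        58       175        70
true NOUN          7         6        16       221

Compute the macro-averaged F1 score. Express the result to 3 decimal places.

Per-class F1 score (2·TP/(2·TP+FP+FN)):
  DET: TP=116, FP=27+51+7=85, FN=18+21+25=64 → 232/381 = 0.6089
  VERB: TP=196, FP=18+58+6=82, FN=27+22+23=72 → 392/546 = 0.7179
  ADV: TP=175, FP=21+22+16=59, FN=51+58+70=179 → 350/588 = 0.5952
  NOUN: TP=221, FP=25+23+70=118, FN=7+6+16=29 → 442/589 = 0.7504
Macro-F1 score = mean = (0.6089 + 0.7179 + 0.5952 + 0.7504) / 4 = 0.668

0.668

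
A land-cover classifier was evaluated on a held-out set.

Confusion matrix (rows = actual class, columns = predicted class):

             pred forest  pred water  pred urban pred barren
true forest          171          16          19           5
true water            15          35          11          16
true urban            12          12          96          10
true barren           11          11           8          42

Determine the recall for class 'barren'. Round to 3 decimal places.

0.583

Take TP from the diagonal, FP from the rest of the 'barren' prediction marginal, FN from the rest of the 'barren' actual marginal.
recall = TP/(TP+FN).
barren: TP=42, FN=11+11+8=30 → 42/72 = 0.5833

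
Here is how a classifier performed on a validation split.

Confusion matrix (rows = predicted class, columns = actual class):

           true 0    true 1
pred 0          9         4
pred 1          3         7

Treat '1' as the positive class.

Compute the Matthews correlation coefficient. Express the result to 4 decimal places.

0.3893

MCC = (TP·TN − FP·FN) / √((TP+FP)(TP+FN)(TN+FP)(TN+FN))
Numerator = 7·9 − 3·4 = 51
Denominator = √(10·11·12·13) = √17160 = 130.9962
MCC = 51 / 130.9962 = 0.3893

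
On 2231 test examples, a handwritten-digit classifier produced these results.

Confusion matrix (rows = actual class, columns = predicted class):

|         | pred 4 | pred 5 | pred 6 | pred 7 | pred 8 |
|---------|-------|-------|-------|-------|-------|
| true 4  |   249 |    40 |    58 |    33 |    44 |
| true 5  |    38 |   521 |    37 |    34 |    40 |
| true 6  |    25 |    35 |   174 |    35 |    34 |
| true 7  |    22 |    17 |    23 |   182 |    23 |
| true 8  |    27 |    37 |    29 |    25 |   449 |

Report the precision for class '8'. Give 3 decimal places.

0.761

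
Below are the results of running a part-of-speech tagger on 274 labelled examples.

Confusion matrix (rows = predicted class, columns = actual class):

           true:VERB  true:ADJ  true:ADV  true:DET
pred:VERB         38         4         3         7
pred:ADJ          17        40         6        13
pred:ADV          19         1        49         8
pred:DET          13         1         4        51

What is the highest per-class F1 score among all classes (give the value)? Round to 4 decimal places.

Per-class F1 score (2·TP/(2·TP+FP+FN)):
  VERB: TP=38, FP=4+3+7=14, FN=17+19+13=49 → 76/139 = 0.54676
  ADJ: TP=40, FP=17+6+13=36, FN=4+1+1=6 → 80/122 = 0.65574
  ADV: TP=49, FP=19+1+8=28, FN=3+6+4=13 → 98/139 = 0.70504
  DET: TP=51, FP=13+1+4=18, FN=7+13+8=28 → 102/148 = 0.68919
Highest is class 'ADV' with F1 score = 0.7050.

0.7050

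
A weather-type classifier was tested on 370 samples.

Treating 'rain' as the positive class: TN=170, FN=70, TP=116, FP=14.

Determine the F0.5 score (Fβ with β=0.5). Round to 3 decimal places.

0.822

Fβ = (1+β²)·TP / ((1+β²)·TP + β²·FN + FP), with β²=1/4
= 1.25·116 / (1.25·116 + 0.25·70 + 14) = 0.822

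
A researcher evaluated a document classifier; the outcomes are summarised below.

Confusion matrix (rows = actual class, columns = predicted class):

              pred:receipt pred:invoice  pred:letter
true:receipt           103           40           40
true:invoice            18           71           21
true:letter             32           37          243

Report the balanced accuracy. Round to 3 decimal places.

Balanced accuracy = mean of per-class recall.
  receipt: recall = 103/183 = 0.5628
  invoice: recall = 71/110 = 0.6455
  letter: recall = 243/312 = 0.7788
Mean = (0.5628 + 0.6455 + 0.7788) / 3 = 0.662

0.662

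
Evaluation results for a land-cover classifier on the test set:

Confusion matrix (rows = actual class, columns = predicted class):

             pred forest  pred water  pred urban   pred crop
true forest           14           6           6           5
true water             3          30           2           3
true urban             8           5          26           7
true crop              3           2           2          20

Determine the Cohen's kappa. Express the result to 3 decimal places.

0.510

Observed agreement pₒ = trace/N = 90/142 = 0.6338
Expected agreement pₑ = Σ (rowᵢ·colᵢ)/N² = (31·28 + 38·43 + 46·36 + 27·35)/142² = 0.2531
κ = (pₒ − pₑ)/(1 − pₑ) = (0.6338 − 0.2531)/(1 − 0.2531) = 0.510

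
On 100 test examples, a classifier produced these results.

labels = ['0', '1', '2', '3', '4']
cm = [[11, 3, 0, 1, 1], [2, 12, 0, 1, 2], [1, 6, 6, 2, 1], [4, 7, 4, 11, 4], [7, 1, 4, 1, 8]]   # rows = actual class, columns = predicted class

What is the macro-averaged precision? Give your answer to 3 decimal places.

Per-class precision (TP/(TP+FP)):
  0: TP=11, FP=2+1+4+7=14 → 11/25 = 0.4400
  1: TP=12, FP=3+6+7+1=17 → 12/29 = 0.4138
  2: TP=6, FP=0+0+4+4=8 → 6/14 = 0.4286
  3: TP=11, FP=1+1+2+1=5 → 11/16 = 0.6875
  4: TP=8, FP=1+2+1+4=8 → 8/16 = 0.5000
Macro-precision = mean = (0.4400 + 0.4138 + 0.4286 + 0.6875 + 0.5000) / 5 = 0.494

0.494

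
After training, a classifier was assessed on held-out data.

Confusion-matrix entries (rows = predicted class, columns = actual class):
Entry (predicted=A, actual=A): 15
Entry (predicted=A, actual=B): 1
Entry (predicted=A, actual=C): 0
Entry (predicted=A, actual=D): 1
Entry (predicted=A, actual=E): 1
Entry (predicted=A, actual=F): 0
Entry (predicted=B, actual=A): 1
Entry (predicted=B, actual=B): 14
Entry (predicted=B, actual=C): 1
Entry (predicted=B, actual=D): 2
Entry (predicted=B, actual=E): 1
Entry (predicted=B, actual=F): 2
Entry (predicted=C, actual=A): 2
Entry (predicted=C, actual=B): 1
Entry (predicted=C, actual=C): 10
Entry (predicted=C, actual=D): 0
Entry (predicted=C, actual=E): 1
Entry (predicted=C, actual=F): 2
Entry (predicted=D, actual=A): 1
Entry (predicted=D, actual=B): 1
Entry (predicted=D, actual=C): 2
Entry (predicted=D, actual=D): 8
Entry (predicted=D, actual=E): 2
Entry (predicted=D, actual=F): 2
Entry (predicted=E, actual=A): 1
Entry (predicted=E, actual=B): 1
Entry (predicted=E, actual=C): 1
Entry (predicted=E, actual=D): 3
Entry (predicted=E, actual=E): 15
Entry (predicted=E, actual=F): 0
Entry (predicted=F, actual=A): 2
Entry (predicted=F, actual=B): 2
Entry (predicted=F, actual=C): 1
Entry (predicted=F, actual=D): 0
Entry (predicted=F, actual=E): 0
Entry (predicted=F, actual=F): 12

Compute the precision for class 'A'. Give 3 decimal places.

0.833

Take TP from the diagonal, FP from the rest of the 'A' prediction marginal, FN from the rest of the 'A' actual marginal.
precision = TP/(TP+FP).
A: TP=15, FP=1+0+1+1+0=3 → 15/18 = 0.8333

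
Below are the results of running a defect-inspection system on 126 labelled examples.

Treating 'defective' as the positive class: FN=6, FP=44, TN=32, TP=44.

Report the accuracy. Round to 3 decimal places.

0.603

Accuracy = (TP+TN)/N = (44+32)/126 = 0.603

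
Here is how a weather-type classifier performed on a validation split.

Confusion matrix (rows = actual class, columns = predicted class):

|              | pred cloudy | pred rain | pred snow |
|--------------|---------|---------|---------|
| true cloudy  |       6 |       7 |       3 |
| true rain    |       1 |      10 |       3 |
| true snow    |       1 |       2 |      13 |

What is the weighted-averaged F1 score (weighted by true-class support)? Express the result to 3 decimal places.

Per-class F1 score (2·TP/(2·TP+FP+FN)):
  cloudy: TP=6, FP=1+1=2, FN=7+3=10 → 12/24 = 0.5000
  rain: TP=10, FP=7+2=9, FN=1+3=4 → 20/33 = 0.6061
  snow: TP=13, FP=3+3=6, FN=1+2=3 → 26/35 = 0.7429
Weighted-F1 score = Σ (supportᵢ/N)·F1 scoreᵢ with N=46: (16/46)·0.5000 + (14/46)·0.6061 + (16/46)·0.7429 = 0.617

0.617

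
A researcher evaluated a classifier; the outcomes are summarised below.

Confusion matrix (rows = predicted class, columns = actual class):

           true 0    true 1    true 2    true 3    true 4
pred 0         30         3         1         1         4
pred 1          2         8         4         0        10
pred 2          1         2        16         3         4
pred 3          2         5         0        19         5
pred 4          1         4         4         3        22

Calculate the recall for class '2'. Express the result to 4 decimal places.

recall = TP/(TP+FN).
2: TP=16, FN=1+4+0+4=9 → 16/25 = 0.64000

0.6400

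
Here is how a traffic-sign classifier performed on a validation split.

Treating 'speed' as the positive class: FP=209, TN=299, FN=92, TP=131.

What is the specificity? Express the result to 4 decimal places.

0.5886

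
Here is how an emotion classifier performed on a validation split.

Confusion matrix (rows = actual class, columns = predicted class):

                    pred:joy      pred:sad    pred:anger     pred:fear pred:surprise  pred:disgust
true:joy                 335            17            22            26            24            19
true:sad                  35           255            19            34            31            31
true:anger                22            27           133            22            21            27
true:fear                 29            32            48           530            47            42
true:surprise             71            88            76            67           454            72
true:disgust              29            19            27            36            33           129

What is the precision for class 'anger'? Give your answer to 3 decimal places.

0.409

One-vs-rest for 'anger': TP = diagonal; FP = other classes predicted 'anger'; FN = 'anger' predicted as other.
precision = TP/(TP+FP).
anger: TP=133, FP=22+19+48+76+27=192 → 133/325 = 0.4092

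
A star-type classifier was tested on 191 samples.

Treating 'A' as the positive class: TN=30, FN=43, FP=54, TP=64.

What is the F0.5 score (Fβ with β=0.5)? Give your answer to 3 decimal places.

0.553

Fβ = (1+β²)·TP / ((1+β²)·TP + β²·FN + FP), with β²=1/4
= 1.25·64 / (1.25·64 + 0.25·43 + 54) = 0.553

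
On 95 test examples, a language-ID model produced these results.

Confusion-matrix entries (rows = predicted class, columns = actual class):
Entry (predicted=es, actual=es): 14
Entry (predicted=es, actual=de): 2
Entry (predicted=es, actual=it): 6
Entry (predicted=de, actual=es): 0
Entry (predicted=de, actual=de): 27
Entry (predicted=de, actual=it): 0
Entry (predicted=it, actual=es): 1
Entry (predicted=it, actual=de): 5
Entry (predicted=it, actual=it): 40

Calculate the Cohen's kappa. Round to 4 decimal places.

0.7651

Observed agreement pₒ = trace/N = 81/95 = 0.85263
Expected agreement pₑ = Σ (rowᵢ·colᵢ)/N² = (15·22 + 34·27 + 46·46)/95² = 0.37274
κ = (pₒ − pₑ)/(1 − pₑ) = (0.85263 − 0.37274)/(1 − 0.37274) = 0.7651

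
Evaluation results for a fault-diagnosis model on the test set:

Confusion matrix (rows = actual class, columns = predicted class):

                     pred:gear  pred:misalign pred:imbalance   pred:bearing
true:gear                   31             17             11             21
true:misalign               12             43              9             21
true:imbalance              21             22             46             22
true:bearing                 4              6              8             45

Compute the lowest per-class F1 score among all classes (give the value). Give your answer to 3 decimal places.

0.419

Per-class F1 score (2·TP/(2·TP+FP+FN)):
  gear: TP=31, FP=12+21+4=37, FN=17+11+21=49 → 62/148 = 0.4189
  misalign: TP=43, FP=17+22+6=45, FN=12+9+21=42 → 86/173 = 0.4971
  imbalance: TP=46, FP=11+9+8=28, FN=21+22+22=65 → 92/185 = 0.4973
  bearing: TP=45, FP=21+21+22=64, FN=4+6+8=18 → 90/172 = 0.5233
Lowest is class 'gear' with F1 score = 0.419.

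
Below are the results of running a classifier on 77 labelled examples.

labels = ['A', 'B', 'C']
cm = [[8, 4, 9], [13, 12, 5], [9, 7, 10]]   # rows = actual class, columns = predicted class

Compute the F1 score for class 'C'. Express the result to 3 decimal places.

0.400

One-vs-rest for 'C': TP = diagonal; FP = other classes predicted 'C'; FN = 'C' predicted as other.
F1 score = 2·TP/(2·TP+FP+FN).
C: TP=10, FP=9+5=14, FN=9+7=16 → 20/50 = 0.4000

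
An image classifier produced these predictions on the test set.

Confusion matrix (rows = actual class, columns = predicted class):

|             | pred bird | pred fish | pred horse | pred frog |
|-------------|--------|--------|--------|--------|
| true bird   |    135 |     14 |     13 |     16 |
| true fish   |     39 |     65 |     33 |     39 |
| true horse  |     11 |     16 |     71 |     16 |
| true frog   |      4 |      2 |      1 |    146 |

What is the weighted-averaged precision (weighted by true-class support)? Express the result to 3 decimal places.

Per-class precision (TP/(TP+FP)):
  bird: TP=135, FP=39+11+4=54 → 135/189 = 0.7143
  fish: TP=65, FP=14+16+2=32 → 65/97 = 0.6701
  horse: TP=71, FP=13+33+1=47 → 71/118 = 0.6017
  frog: TP=146, FP=16+39+16=71 → 146/217 = 0.6728
Weighted-precision = Σ (supportᵢ/N)·precisionᵢ with N=621: (178/621)·0.7143 + (176/621)·0.6701 + (114/621)·0.6017 + (153/621)·0.6728 = 0.671

0.671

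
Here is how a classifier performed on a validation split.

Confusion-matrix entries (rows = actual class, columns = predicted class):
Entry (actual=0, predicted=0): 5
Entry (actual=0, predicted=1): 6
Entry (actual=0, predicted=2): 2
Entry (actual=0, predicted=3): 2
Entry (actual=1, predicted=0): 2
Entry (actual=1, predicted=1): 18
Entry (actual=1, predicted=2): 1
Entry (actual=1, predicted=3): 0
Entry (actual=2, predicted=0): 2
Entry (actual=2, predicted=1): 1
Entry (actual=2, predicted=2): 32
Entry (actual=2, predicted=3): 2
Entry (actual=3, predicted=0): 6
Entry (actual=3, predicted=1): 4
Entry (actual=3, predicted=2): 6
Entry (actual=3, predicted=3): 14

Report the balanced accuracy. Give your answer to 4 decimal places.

0.6305

Balanced accuracy = mean of per-class recall.
  0: recall = 5/15 = 0.33333
  1: recall = 18/21 = 0.85714
  2: recall = 32/37 = 0.86486
  3: recall = 14/30 = 0.46667
Mean = (0.33333 + 0.85714 + 0.86486 + 0.46667) / 4 = 0.6305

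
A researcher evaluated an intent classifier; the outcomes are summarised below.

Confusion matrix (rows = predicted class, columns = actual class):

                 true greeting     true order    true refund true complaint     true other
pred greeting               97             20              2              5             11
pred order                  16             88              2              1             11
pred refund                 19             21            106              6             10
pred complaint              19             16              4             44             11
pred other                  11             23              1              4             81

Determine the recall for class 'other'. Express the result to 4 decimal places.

0.6532

Take TP from the diagonal, FP from the rest of the 'other' prediction marginal, FN from the rest of the 'other' actual marginal.
recall = TP/(TP+FN).
other: TP=81, FN=11+11+10+11=43 → 81/124 = 0.65323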